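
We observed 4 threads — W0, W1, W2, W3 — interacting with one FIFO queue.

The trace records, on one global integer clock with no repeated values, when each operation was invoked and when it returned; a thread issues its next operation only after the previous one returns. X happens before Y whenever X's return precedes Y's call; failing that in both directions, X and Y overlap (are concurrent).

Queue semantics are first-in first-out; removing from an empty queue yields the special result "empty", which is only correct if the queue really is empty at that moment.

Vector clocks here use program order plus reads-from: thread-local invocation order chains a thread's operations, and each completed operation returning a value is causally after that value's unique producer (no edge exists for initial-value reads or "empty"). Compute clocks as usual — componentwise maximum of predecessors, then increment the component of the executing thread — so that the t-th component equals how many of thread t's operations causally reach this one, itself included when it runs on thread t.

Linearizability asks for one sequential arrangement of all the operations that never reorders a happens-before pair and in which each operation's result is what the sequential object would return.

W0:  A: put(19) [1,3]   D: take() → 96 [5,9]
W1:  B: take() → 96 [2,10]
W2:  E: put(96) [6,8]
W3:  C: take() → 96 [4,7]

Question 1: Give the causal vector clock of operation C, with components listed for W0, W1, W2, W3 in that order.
E, invoked 6, has no incoming edges; only W2's bump applies → (0, 0, 1, 0)
A, invoked 1, has no incoming edges; only W0's bump applies → (1, 0, 0, 0)
invoked at 4, C merges VC(E)=(0, 0, 1, 0) and bumps W3's slot → (0, 0, 1, 1)
invoked at 2, B merges VC(E)=(0, 0, 1, 0) and bumps W1's slot → (0, 1, 1, 0)
invoked at 5, D merges VC(A)=(1, 0, 0, 0), VC(E)=(0, 0, 1, 0) and bumps W0's slot → (2, 0, 1, 0)
target: VC(C) = (0, 0, 1, 1)

(0, 0, 1, 1)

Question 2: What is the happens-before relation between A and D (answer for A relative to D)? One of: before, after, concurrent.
A spans [1,3], D spans [5,9]
resp(A)=3 < inv(D)=5

before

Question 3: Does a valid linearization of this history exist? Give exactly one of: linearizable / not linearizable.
already the first 9 events (up to D's response at time 9) admit no linearization; the first 8 still do
no legal order exists: 6 real-time-consistent candidates over 4 completed FIFO queue operations, all rejected
include/drop combinations of the 1 pending operation (B) were all tried; none helps
take A, C, D, E (pending dropped): step 2 already fails, because C take() → 96 cannot occur there
take A, C, E, D (pending dropped): step 2 already fails, because C take() → 96 cannot occur there

not linearizable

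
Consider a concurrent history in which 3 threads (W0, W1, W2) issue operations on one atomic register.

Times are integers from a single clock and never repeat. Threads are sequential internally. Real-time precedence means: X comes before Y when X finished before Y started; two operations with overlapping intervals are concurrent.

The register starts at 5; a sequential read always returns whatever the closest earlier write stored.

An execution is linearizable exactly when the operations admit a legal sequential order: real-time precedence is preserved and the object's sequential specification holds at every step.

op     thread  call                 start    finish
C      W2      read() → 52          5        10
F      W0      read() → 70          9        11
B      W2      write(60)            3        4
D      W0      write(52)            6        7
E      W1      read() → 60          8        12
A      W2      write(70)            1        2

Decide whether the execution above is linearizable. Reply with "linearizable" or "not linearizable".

cut after 10 events: linearizable; cut after 11 events (F responds, time 11): not linearizable
every one of the 3 real-time-consistent orders over 5 completed atomic register ops fails the sequential spec
no escape via the 1 pending operation (E): every completion choice fails
take A, B, C, D, F (pending dropped): step 3 already fails, because C read() → 52 cannot occur there
take A, B, D, C, F (pending dropped): step 5 already fails, because F read() → 70 cannot occur there

not linearizable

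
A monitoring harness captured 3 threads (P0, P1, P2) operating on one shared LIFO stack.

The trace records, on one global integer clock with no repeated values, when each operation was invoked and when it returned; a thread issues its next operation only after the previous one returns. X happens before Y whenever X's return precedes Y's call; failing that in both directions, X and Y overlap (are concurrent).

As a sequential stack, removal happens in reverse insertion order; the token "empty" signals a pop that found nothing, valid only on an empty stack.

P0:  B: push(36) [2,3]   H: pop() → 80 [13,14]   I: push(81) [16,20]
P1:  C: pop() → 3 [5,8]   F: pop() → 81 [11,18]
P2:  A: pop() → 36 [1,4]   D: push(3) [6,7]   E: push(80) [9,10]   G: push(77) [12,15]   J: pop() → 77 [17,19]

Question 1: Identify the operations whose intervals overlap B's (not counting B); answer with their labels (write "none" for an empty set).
A

B spans [2,3]; an op avoiding the whole window 2..3 is ordered, any other is concurrent
A [1,4]: concurrent
C [5,8]: after
D [6,7]: after
E [9,10]: after
F [11,18]: after
G [12,15]: after
H [13,14]: after
I [16,20]: after
J [17,19]: after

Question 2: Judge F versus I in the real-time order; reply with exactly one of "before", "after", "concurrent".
concurrent

F spans [11,18], I spans [16,20]
the intervals overlap in both directions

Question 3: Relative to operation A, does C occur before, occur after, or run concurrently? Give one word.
after

C spans [5,8], A spans [1,4]
resp(A)=4 < inv(C)=5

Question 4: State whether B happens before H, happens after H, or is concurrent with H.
before

B spans [2,3], H spans [13,14]
resp(B)=3 < inv(H)=13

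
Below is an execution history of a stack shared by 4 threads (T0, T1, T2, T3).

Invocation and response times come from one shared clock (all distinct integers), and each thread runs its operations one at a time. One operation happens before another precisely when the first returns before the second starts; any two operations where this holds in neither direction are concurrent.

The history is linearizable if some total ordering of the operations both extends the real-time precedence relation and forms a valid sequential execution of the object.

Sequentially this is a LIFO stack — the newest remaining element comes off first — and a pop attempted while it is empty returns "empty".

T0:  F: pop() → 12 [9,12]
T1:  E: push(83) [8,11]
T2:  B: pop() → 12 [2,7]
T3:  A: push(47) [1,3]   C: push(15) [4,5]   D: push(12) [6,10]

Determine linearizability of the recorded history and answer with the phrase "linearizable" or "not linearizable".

events 1..11 are fine; event 12 — the response of F at time 12 — makes the prefix non-linearizable
real-time-consistent orders of the 6 completed operations: 20 — all fail the stack replay
one such order, A, B, C, D, E, F, breaks at step 2 where B pop() → 12 is illegal
one such order, A, B, C, D, F, E, breaks at step 2 where B pop() → 12 is illegal

not linearizable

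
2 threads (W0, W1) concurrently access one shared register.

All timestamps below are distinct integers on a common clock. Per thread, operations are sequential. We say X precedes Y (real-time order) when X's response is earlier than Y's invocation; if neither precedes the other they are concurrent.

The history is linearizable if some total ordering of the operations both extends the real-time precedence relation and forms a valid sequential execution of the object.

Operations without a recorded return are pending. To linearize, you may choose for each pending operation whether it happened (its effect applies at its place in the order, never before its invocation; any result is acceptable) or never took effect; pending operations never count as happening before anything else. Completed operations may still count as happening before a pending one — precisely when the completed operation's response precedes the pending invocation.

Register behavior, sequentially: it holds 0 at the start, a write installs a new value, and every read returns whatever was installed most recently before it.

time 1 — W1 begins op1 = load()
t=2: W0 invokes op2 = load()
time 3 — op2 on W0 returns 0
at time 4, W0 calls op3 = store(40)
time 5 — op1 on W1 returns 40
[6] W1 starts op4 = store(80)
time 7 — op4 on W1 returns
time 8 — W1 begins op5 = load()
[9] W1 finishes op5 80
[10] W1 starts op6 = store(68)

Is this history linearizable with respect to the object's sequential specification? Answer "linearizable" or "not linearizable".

witness order: op2, op3, op1, op4, op5
step 1: op2 load() → 0 — value 0
step 2: op3 store(40) (pending, included) — value 40
step 3: op1 load() → 40 — value 40
step 4: op4 store(80) — value 80
step 5: op5 load() → 80 — value 80

linearizable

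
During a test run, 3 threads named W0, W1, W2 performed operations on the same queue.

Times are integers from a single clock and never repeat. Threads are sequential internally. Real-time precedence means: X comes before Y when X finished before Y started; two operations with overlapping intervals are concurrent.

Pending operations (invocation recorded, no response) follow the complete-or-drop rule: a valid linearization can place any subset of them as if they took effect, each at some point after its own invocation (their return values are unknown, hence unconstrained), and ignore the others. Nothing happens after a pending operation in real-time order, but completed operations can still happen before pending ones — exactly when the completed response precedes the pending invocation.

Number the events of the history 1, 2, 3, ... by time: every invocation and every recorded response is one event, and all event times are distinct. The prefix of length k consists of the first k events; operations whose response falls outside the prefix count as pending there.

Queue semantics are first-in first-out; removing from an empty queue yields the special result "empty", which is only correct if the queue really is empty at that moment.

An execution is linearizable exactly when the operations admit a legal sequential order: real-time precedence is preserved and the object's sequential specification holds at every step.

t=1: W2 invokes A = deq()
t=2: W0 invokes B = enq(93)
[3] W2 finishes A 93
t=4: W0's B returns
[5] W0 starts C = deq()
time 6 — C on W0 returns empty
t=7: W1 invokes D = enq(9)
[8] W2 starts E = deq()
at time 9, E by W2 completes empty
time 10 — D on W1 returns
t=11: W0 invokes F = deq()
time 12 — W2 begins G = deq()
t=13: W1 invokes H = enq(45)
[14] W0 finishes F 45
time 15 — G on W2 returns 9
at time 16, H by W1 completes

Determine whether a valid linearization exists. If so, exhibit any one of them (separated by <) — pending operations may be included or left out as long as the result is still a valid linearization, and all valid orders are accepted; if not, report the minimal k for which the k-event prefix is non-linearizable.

1. B enq(93), leaving queue <93>
2. A deq() → 93, leaving queue <>
3. C deq() → empty, leaving queue <>
4. E deq() → empty, leaving queue <>
5. D enq(9), leaving queue <9>
6. G deq() → 9, leaving queue <>
7. H enq(45), leaving queue <45>
8. F deq() → 45, leaving queue <>

linearizable — witness: B < A < C < E < D < G < H < F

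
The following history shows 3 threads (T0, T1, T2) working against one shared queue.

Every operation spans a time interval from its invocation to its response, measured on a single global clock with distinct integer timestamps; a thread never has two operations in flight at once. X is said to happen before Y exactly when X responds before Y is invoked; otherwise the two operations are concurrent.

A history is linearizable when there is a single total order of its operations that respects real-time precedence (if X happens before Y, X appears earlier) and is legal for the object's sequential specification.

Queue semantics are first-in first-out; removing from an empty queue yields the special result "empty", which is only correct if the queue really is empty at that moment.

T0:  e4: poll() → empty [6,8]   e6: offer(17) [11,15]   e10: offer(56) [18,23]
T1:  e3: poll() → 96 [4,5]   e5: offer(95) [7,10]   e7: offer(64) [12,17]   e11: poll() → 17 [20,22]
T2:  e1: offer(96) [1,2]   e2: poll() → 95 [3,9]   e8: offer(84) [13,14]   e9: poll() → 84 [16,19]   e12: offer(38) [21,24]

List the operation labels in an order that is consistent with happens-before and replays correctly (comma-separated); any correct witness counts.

after step 1 (e1 offer(96)): queue <96>
after step 2 (e3 poll() → 96): queue <>
after step 3 (e4 poll() → empty): queue <>
after step 4 (e5 offer(95)): queue <95>
after step 5 (e2 poll() → 95): queue <>
after step 6 (e8 offer(84)): queue <84>
after step 7 (e6 offer(17)): queue <84,17>
after step 8 (e7 offer(64)): queue <84,17,64>
after step 9 (e9 poll() → 84): queue <17,64>
after step 10 (e10 offer(56)): queue <17,64,56>
after step 11 (e11 poll() → 17): queue <64,56>
after step 12 (e12 offer(38)): queue <64,56,38>

e1, e3, e4, e5, e2, e8, e6, e7, e9, e10, e11, e12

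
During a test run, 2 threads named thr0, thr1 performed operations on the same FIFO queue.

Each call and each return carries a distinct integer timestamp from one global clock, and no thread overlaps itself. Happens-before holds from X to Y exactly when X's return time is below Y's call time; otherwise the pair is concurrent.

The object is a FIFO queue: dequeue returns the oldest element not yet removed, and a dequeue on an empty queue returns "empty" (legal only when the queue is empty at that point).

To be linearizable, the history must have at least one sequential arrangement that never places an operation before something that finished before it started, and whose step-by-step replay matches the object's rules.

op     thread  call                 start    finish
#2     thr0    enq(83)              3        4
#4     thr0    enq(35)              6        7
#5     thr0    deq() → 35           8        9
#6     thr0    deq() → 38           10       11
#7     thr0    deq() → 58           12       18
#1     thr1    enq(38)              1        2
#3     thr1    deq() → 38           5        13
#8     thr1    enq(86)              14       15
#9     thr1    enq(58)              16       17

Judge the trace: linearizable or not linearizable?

not linearizable

cut after 8 events: linearizable; cut after 9 events (#5 responds, time 9): not linearizable
the completed operations (4 total) allow one real-time order; the FIFO queue replay rejects it
include/drop combinations of the 1 pending operation (#3) were all tried; none helps
one such order, #1, #2, #4, #5 (pending dropped), breaks at step 4 where #5 deq() → 35 is illegal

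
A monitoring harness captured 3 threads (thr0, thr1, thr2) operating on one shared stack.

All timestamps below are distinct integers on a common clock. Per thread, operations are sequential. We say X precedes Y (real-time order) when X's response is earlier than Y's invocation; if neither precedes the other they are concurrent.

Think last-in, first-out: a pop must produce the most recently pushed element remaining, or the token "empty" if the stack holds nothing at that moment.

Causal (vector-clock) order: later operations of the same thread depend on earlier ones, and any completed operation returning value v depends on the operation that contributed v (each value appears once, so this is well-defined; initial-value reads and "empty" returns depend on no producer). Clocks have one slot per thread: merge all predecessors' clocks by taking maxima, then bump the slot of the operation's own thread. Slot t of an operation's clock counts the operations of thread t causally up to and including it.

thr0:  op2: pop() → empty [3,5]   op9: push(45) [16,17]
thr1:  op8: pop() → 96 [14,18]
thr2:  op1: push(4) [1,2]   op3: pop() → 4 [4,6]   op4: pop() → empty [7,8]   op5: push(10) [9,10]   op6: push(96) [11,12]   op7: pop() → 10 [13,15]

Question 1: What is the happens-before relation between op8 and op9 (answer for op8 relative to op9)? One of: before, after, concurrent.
op8 spans [14,18], op9 spans [16,17]
the intervals overlap in both directions

concurrent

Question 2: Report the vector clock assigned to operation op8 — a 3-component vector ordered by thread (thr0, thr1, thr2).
invoked at 1, op1 has no predecessors; its own thr2 bump gives (0, 0, 1)
invoked at 3, op2 has no predecessors; its own thr0 bump gives (1, 0, 0)
op3 (invocation 4): componentwise max over VC(op1)=(0, 0, 1), +1 at thr2, giving (0, 0, 2)
op9 (invocation 16): componentwise max over VC(op2)=(1, 0, 0), +1 at thr0, giving (2, 0, 0)
op4 (invocation 7): componentwise max over VC(op3)=(0, 0, 2), +1 at thr2, giving (0, 0, 3)
op5 (invocation 9): componentwise max over VC(op4)=(0, 0, 3), +1 at thr2, giving (0, 0, 4)
op6 (invocation 11): componentwise max over VC(op5)=(0, 0, 4), +1 at thr2, giving (0, 0, 5)
op7 (invocation 13): componentwise max over VC(op5)=(0, 0, 4), VC(op6)=(0, 0, 5), +1 at thr2, giving (0, 0, 6)
op8 (invocation 14): componentwise max over VC(op6)=(0, 0, 5), +1 at thr1, giving (0, 1, 5)
target: VC(op8) = (0, 1, 5)

(0, 1, 5)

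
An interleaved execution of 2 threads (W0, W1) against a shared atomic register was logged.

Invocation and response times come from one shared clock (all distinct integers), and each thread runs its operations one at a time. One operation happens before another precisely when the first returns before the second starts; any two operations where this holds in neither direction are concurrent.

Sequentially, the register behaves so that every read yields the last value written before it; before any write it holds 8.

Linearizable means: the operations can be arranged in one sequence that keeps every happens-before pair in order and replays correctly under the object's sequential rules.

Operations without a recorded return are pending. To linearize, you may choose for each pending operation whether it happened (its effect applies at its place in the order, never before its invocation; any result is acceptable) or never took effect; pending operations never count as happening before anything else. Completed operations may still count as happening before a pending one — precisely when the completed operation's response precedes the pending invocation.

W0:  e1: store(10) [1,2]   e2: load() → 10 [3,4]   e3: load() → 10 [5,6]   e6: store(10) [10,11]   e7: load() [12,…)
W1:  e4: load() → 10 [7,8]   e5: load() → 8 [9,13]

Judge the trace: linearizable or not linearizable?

prefix check: 1..12 passes, 1..13 fails once e5's time-13 response joins
the 6 completed operations admit 2 real-time orders; each fails the atomic register replay
every completion of the 1 pending operation (e7) was checked; none linearizes
for example e1, e2, e3, e4, e5, e6 (pending dropped) fails at step 5: e5 load() → 8 is not legal there
for example e1, e2, e3, e4, e6, e5 (pending dropped) fails at step 6: e5 load() → 8 is not legal there

not linearizable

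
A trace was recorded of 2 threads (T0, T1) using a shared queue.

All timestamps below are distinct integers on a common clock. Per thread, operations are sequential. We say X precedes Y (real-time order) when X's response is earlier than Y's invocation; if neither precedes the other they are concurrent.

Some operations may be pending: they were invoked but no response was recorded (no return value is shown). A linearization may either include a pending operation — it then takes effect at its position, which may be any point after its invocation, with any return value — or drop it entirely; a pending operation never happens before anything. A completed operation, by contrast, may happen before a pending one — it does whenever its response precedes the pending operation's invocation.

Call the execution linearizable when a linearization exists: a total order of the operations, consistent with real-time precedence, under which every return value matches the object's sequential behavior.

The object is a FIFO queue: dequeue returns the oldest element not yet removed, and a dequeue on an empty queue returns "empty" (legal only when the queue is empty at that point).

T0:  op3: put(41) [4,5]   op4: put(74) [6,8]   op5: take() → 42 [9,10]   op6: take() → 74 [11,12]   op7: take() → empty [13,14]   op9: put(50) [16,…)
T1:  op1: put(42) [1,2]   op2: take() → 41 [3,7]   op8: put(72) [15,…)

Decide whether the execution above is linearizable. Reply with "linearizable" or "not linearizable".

not linearizable

prefix check: 1..6 passes, 1..7 fails once op2's time-7 response joins
2 orders of the 3 completed queue ops respect real time; none is legal
completion choices over the 1 pending operation (op4) were checked; none helps
one such order, op1, op2, op3 (pending dropped), breaks at step 2 where op2 take() → 41 is illegal
one such order, op1, op3, op2 (pending dropped), breaks at step 3 where op2 take() → 41 is illegal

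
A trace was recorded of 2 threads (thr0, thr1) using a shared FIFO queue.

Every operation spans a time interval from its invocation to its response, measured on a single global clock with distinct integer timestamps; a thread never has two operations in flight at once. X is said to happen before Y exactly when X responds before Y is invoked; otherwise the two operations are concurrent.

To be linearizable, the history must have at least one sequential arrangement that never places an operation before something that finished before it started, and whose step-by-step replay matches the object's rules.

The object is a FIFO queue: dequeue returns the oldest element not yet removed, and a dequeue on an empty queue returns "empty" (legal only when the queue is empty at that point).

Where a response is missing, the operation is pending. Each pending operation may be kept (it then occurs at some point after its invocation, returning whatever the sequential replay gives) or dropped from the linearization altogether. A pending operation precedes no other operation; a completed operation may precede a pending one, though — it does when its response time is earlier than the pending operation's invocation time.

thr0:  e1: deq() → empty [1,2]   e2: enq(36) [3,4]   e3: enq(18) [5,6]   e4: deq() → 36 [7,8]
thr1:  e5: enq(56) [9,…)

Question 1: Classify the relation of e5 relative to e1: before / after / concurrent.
after

e5 spans [9,…), e1 spans [1,2]
resp(e1)=2 < inv(e5)=9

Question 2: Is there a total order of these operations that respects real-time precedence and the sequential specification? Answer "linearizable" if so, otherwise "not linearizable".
linearizable

witness order: e1, e2, e3, e4
after step 1 (e1 deq() → empty): queue <>
after step 2 (e2 enq(36)): queue <36>
after step 3 (e3 enq(18)): queue <36,18>
after step 4 (e4 deq() → 36): queue <18>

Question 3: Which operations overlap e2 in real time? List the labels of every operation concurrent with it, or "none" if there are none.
none

e2 spans [3,4]; an op avoiding the whole window 3..4 is ordered, any other is concurrent
e1 [1,2]: before
e3 [5,6]: after
e4 [7,8]: after
e5 [9,…): after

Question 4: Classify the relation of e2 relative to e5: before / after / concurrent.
before

e2 spans [3,4], e5 spans [9,…)
resp(e2)=4 < inv(e5)=9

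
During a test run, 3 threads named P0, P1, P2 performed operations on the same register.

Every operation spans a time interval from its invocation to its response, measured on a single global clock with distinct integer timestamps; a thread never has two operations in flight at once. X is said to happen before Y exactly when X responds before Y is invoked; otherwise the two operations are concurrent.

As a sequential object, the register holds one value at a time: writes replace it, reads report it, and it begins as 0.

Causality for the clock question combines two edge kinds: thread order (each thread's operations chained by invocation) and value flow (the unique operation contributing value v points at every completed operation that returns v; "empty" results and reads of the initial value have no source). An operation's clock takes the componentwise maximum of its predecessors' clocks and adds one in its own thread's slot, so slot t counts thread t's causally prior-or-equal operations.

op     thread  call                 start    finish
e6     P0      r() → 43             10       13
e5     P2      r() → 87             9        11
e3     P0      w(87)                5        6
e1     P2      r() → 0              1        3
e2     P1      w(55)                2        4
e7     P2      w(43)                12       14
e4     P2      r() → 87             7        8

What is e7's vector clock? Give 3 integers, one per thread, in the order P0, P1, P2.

VC(e1, invoked at 1): no causal predecessors; +1 on P2 → (0, 0, 1)
VC(e2, invoked at 2): no causal predecessors; +1 on P1 → (0, 1, 0)
VC(e3, invoked at 5): no causal predecessors; +1 on P0 → (1, 0, 0)
VC(e4, invoked at 7): max of VC(e1)=(0, 0, 1), VC(e3)=(1, 0, 0), then +1 on thread P2 → (1, 0, 2)
VC(e5, invoked at 9): max of VC(e3)=(1, 0, 0), VC(e4)=(1, 0, 2), then +1 on thread P2 → (1, 0, 3)
VC(e7, invoked at 12): max of VC(e5)=(1, 0, 3), then +1 on thread P2 → (1, 0, 4)
VC(e6, invoked at 10): max of VC(e3)=(1, 0, 0), VC(e7)=(1, 0, 4), then +1 on thread P0 → (2, 0, 4)
target: VC(e7) = (1, 0, 4)

(1, 0, 4)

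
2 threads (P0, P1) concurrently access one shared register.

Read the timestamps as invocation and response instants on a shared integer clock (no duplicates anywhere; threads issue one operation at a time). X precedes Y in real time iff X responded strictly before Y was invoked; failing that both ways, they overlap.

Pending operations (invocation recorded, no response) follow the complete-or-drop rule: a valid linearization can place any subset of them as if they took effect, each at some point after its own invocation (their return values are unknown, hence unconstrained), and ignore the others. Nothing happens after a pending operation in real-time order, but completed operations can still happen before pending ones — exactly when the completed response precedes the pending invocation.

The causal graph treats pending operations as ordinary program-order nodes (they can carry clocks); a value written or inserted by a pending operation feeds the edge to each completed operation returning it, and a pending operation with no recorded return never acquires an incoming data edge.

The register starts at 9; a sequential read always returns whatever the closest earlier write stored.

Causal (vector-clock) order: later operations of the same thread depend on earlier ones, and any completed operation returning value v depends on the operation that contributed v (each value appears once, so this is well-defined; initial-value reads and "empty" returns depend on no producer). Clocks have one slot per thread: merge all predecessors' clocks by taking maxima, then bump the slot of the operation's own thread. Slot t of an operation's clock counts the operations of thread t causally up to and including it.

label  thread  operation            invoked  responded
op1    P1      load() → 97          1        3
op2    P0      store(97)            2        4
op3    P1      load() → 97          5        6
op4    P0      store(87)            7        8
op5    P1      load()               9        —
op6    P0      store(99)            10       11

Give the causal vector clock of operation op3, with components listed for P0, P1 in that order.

invoked at 2, op2 has no predecessors; its own P0 bump gives (1, 0)
op1, invoked 1, takes VC(op2)=(1, 0) under max, adds 1 for P1 → (1, 1)
op4, invoked 7, takes VC(op2)=(1, 0) under max, adds 1 for P0 → (2, 0)
op3, invoked 5, takes VC(op1)=(1, 1), VC(op2)=(1, 0) under max, adds 1 for P1 → (1, 2)
op6, invoked 10, takes VC(op4)=(2, 0) under max, adds 1 for P0 → (3, 0)
op5, invoked 9, takes VC(op3)=(1, 2) under max, adds 1 for P1 → (1, 3)
target: VC(op3) = (1, 2)

(1, 2)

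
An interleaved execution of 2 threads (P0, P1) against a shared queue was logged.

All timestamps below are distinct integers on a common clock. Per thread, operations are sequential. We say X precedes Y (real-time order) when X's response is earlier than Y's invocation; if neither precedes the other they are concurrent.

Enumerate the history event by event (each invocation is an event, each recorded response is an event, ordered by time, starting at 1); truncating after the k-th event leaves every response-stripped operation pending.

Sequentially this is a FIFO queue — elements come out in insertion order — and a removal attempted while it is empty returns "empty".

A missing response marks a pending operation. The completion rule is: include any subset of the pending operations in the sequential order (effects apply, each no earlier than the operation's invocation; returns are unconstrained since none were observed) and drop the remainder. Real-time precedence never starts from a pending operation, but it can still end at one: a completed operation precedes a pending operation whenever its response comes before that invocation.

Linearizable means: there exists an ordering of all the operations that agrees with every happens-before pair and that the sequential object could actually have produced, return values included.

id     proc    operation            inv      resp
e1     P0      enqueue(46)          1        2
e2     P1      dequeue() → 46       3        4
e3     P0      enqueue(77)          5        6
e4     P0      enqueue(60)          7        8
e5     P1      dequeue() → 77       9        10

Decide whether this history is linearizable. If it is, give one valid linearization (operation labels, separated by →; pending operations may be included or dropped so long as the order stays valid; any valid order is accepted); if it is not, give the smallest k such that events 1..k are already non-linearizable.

1. e1 enqueue(46), leaving queue <46>
2. e2 dequeue() → 46, leaving queue <>
3. e3 enqueue(77), leaving queue <77>
4. e4 enqueue(60), leaving queue <77,60>
5. e5 dequeue() → 77, leaving queue <60>

linearizable — witness: e1 → e2 → e3 → e4 → e5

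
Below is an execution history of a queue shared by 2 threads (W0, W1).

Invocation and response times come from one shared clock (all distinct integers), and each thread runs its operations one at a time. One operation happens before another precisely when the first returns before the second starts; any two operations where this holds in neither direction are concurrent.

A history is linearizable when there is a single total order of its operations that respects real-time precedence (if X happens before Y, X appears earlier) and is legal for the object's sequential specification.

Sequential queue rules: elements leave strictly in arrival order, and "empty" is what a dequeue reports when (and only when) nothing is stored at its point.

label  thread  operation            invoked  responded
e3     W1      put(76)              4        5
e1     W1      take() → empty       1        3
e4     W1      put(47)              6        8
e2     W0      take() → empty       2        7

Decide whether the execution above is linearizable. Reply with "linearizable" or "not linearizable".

witness order: e1, e2, e3, e4
step 1: e1 take() → empty — queue <>
step 2: e2 take() → empty — queue <>
step 3: e3 put(76) — queue <76>
step 4: e4 put(47) — queue <76,47>

linearizable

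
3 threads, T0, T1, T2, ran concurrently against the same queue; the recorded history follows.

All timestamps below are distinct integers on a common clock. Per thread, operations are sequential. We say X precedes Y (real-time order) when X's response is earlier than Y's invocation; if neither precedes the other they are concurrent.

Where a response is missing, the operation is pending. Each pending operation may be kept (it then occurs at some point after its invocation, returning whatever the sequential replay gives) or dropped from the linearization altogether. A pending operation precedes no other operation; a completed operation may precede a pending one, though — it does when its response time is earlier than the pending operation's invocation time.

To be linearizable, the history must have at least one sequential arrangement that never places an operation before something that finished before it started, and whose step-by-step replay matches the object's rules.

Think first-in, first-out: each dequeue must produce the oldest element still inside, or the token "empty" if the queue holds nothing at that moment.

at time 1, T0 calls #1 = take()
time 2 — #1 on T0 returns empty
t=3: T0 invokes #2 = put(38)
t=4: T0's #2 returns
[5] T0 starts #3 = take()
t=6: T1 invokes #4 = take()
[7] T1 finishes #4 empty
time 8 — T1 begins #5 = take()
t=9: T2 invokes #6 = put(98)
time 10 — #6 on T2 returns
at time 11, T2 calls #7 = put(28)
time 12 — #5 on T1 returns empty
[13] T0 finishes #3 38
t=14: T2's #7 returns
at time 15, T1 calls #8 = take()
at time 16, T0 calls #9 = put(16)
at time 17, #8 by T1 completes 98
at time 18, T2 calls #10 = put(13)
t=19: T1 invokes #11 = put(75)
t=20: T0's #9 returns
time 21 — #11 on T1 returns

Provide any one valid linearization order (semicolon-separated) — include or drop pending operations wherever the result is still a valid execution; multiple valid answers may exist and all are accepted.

#1; #2; #3; #4; #5; #6; #7; #8; #9; #10; #11

after step 1 (#1 take() → empty): queue <>
after step 2 (#2 put(38)): queue <38>
after step 3 (#3 take() → 38): queue <>
after step 4 (#4 take() → empty): queue <>
after step 5 (#5 take() → empty): queue <>
after step 6 (#6 put(98)): queue <98>
after step 7 (#7 put(28)): queue <98,28>
after step 8 (#8 take() → 98): queue <28>
after step 9 (#9 put(16)): queue <28,16>
after step 10 (#10 put(13) (pending, included)): queue <28,16,13>
after step 11 (#11 put(75)): queue <28,16,13,75>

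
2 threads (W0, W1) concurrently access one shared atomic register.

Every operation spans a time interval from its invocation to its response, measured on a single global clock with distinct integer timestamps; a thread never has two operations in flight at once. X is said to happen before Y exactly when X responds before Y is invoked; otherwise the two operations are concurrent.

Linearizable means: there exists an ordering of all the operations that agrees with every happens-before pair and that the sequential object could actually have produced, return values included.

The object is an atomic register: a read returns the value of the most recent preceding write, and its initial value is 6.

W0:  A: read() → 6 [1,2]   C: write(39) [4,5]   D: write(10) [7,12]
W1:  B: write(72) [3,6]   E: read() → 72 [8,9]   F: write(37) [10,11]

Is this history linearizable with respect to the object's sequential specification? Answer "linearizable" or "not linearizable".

linearizable

a witness: A, C, B, E, D, F
1. A read() → 6, leaving value 6
2. C write(39), leaving value 39
3. B write(72), leaving value 72
4. E read() → 72, leaving value 72
5. D write(10), leaving value 10
6. F write(37), leaving value 37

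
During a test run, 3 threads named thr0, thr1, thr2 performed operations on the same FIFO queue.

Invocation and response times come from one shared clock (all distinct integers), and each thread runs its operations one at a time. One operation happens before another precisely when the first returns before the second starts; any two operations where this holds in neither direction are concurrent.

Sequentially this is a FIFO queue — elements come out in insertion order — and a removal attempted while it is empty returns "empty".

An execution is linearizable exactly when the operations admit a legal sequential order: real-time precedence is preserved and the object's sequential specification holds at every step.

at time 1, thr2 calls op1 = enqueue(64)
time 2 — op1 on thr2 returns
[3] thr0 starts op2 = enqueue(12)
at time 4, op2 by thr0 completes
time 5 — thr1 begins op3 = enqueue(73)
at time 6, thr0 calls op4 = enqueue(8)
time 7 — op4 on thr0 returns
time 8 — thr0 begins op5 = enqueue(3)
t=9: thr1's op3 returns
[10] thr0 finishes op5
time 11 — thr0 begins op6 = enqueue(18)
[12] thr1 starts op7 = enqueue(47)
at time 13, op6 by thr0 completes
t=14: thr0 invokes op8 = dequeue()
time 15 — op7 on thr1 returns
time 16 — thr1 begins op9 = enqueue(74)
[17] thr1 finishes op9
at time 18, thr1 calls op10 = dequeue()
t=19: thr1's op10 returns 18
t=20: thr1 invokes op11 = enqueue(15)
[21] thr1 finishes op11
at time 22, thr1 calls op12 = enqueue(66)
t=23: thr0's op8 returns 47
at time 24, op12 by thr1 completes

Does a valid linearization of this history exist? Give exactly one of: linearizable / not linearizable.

cut after 18 events: linearizable; cut after 19 events (op10 responds, time 19): not linearizable
checked exhaustively: 6 real-time-consistent orders of 9 completed operations, zero legal FIFO queue replays
every completion of the 1 pending operation (op8) was checked; none linearizes
one such order, op1, op2, op3, op4, op5, op6, op7, op9, op10 (pending dropped), breaks at step 9 where op10 dequeue() → 18 is illegal
one such order, op1, op2, op3, op4, op5, op7, op6, op9, op10 (pending dropped), breaks at step 9 where op10 dequeue() → 18 is illegal

not linearizable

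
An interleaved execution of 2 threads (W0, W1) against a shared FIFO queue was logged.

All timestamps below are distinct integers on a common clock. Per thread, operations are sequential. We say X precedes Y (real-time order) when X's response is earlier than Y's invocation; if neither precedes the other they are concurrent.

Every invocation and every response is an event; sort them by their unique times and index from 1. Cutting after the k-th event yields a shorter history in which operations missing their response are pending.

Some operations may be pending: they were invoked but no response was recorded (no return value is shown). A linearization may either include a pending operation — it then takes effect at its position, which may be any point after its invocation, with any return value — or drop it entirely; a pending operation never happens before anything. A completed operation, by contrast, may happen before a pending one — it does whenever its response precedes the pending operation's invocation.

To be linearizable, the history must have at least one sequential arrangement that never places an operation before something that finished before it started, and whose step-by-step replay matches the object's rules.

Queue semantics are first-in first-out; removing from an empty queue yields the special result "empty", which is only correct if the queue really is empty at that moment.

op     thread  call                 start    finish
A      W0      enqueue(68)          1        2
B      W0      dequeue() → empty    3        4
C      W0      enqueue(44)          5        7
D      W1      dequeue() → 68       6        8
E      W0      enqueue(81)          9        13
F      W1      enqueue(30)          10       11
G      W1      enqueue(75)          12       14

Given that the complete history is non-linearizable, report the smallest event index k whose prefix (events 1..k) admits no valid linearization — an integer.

a valid linearization of events 1..3 exists, for instance A:
1. A enqueue(68), leaving queue <68>
event 4 — B's response, time 4 — after it, nothing linearizes
for example A, B fails at step 2: B dequeue() → empty is not legal there

4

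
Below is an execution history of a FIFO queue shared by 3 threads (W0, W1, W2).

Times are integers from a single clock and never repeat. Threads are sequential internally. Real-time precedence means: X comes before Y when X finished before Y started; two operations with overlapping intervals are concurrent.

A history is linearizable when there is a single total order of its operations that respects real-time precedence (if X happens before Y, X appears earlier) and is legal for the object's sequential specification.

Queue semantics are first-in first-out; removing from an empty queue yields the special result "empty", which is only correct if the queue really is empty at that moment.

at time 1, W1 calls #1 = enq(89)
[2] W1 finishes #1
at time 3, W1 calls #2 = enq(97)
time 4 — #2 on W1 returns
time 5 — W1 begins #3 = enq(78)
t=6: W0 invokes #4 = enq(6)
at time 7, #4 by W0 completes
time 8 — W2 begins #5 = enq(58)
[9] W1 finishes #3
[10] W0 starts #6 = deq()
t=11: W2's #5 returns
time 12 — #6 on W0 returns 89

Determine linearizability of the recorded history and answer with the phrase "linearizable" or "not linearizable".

linearizable

a witness: #1, #2, #3, #4, #5, #6
1. #1 enq(89), leaving queue <89>
2. #2 enq(97), leaving queue <89,97>
3. #3 enq(78), leaving queue <89,97,78>
4. #4 enq(6), leaving queue <89,97,78,6>
5. #5 enq(58), leaving queue <89,97,78,6,58>
6. #6 deq() → 89, leaving queue <97,78,6,58>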